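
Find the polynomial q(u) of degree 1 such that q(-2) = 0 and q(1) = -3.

q(u) = -u - 2

Write q(u) = au + b. Substituting each data point gives a linear system:
  -2a + b = 0
  a + b = -3
Solving the system yields a = -1, b = -2.
So q(u) = -u - 2.
Check: q(-2) = 0. ✓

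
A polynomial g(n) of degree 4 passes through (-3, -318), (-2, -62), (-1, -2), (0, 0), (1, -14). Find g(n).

g(n) = -4n^4 - n^3 - 4n^2 - 5n

Write g(n) = an^4 + bn^3 + cn^2 + dn + e. Substituting each data point gives a linear system:
  81a - 27b + 9c - 3d + e = -318
  16a - 8b + 4c - 2d + e = -62
  a - b + c - d + e = -2
  e = 0
  a + b + c + d + e = -14
Solving the system yields a = -4, b = -1, c = -4, d = -5, e = 0.
So g(n) = -4n^4 - n^3 - 4n^2 - 5n.
Check: g(-3) = -318. ✓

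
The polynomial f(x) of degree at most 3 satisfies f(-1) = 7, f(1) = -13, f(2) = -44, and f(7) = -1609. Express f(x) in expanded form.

f(x) = -5x^3 + 3x^2 - 5x - 6

Write f(x) = ax^3 + bx^2 + cx + d. Substituting each data point gives a linear system:
  -a + b - c + d = 7
  a + b + c + d = -13
  8a + 4b + 2c + d = -44
  343a + 49b + 7c + d = -1609
Solving the system yields a = -5, b = 3, c = -5, d = -6.
So f(x) = -5x^3 + 3x^2 - 5x - 6.
Check: f(7) = -1609. ✓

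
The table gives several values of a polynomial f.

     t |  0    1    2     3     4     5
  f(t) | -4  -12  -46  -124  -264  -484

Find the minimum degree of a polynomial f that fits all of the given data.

Forward differences of the values at t = 0, 1, 2, 3, 4, 5:
  f  : -4  -12  -46  -124  -264  -484
  Δ  : -8  -34  -78  -140  -220
  Δ^2: -26  -44  -62  -80
  Δ^3: -18  -18  -18
  Δ^4: 0  0
  Δ^5: 0
The third differences are constant (-18) and nonzero, while all higher differences vanish, so the minimal degree is 3.

3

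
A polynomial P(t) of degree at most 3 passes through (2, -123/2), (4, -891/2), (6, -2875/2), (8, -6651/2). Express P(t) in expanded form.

Write P(t) = at^3 + bt^2 + ct + d. Substituting each data point gives a linear system:
  8a + 4b + 2c + d = -123/2
  64a + 16b + 4c + d = -891/2
  216a + 36b + 6c + d = -2875/2
  512a + 64b + 8c + d = -6651/2
Solving the system yields a = -6, b = -4, c = 0, d = 5/2.
So P(t) = -6t³ - 4t² + 5/2.
Check: P(2) = -123/2. ✓

P(t) = -6t^3 - 4t^2 + 5/2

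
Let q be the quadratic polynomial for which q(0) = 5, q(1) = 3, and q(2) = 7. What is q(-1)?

Forward differences of the values at t = 0, 1, 2:
  q  : 5  3  7
  Δ  : -2  4
  Δ^2: 6
The second differences are constant, confirming degree 2.
Interpolating (Newton forward form) and evaluating at t = -1 gives q(-1) = 13.

13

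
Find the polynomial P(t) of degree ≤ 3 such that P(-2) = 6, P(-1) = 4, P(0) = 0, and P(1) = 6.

P(t) = 2t^3 + 5t^2 - t

Write P(t) = at^3 + bt^2 + ct + d. Substituting each data point gives a linear system:
  -8a + 4b - 2c + d = 6
  -a + b - c + d = 4
  d = 0
  a + b + c + d = 6
Solving the system yields a = 2, b = 5, c = -1, d = 0.
So P(t) = 2t^3 + 5t^2 - t.
Check: P(1) = 6. ✓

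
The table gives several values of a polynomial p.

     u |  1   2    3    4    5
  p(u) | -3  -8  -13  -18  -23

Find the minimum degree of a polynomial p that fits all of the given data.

1

Forward differences of the values at u = 1, 2, 3, 4, 5:
  p  : -3  -8  -13  -18  -23
  Δ  : -5  -5  -5  -5
  Δ^2: 0  0  0
  Δ^3: 0  0
  Δ^4: 0
The first differences are constant (-5) and nonzero, while all higher differences vanish, so the minimal degree is 1.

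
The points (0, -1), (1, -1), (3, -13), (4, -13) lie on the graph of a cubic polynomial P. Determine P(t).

P(t) = t^3 - 6t^2 + 5t - 1

Write P(t) = at^3 + bt^2 + ct + d. Substituting each data point gives a linear system:
  d = -1
  a + b + c + d = -1
  27a + 9b + 3c + d = -13
  64a + 16b + 4c + d = -13
Solving the system yields a = 1, b = -6, c = 5, d = -1.
So P(t) = t³ - 6t² + 5t - 1.
Check: P(3) = -13. ✓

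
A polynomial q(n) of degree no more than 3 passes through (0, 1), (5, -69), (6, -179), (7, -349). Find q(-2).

29

Using the Lagrange interpolation formula with nodes 0, 5, 6, 7:
  L_0(n) = (n - 5)(n - 6)(n - 7) / -210
  L_1(n) = n(n - 6)(n - 7) / 10
  L_2(n) = n(n - 5)(n - 7) / -6
  L_3(n) = n(n - 5)(n - 6) / 14
Then q(n) = 1·L_0(n) - 69·L_1(n) - 179·L_2(n) - 349·L_3(n).
Expanding and collecting terms gives q(n) = -2n^3 + 6n^2 + 6n + 1.
Evaluating at n = -2: q(-2) = 29.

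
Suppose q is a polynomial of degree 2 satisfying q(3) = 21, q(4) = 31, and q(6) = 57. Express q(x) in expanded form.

q(x) = x^2 + 3x + 3

Using the Lagrange interpolation formula with nodes 3, 4, 6:
  L_0(x) = (x - 4)(x - 6) / 3
  L_1(x) = (x - 3)(x - 6) / -2
  L_2(x) = (x - 3)(x - 4) / 6
Then q(x) = 21·L_0(x) + 31·L_1(x) + 57·L_2(x).
Expanding and collecting terms gives q(x) = x² + 3x + 3.
Check: q(6) = 57. ✓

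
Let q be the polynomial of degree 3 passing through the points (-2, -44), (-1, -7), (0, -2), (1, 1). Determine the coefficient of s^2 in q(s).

-1

Write q(s) = as^3 + bs^2 + cs + d. Substituting each data point gives a linear system:
  -8a + 4b - 2c + d = -44
  -a + b - c + d = -7
  d = -2
  a + b + c + d = 1
Solving the system yields a = 5, b = -1, c = -1, d = -2.
So q(s) = 5s³ - s² - s - 2.
The coefficient of s^2 is -1.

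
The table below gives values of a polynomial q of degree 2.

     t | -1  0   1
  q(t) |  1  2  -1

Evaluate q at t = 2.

Forward differences of the values at t = -1, 0, 1:
  q  : 1  2  -1
  Δ  : 1  -3
  Δ^2: -4
The second differences are constant, confirming degree 2.
Interpolating (Newton forward form) and evaluating at t = 2 gives q(2) = -8.

-8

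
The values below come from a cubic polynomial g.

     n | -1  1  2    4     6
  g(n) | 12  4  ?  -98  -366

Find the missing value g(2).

-6

The 4 known points determine the degree-3 polynomial uniquely.
Write g(n) = an^3 + bn^2 + cn + d. Substituting each data point gives a linear system:
  -a + b - c + d = 12
  a + b + c + d = 4
  64a + 16b + 4c + d = -98
  216a + 36b + 6c + d = -366
Solving the system yields a = -2, b = 2, c = -2, d = 6.
So g(n) = -2n^3 + 2n^2 - 2n + 6.
Then g(2) = -6.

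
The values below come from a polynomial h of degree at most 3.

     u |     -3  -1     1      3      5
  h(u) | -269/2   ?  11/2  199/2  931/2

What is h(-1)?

The 4 known points determine the degree-3 polynomial uniquely.
Write h(u) = au^3 + bu^2 + cu + d. Substituting each data point gives a linear system:
  -27a + 9b - 3c + d = -269/2
  a + b + c + d = 11/2
  27a + 9b + 3c + d = 199/2
  125a + 25b + 5c + d = 931/2
Solving the system yields a = 4, b = -2, c = 3, d = 1/2.
So h(u) = 4u^3 - 2u^2 + 3u + 1/2.
Then h(-1) = -17/2.

-17/2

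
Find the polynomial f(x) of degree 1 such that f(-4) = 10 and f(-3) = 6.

Write f(x) = ax + b. Substituting each data point gives a linear system:
  -4a + b = 10
  -3a + b = 6
Solving the system yields a = -4, b = -6.
So f(x) = -4x - 6.
Check: f(-3) = 6. ✓

f(x) = -4x - 6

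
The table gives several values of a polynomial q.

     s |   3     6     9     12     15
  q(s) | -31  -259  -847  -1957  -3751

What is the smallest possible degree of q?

Forward differences of the values at s = 3, 6, 9, 12, 15:
  q  : -31  -259  -847  -1957  -3751
  Δ  : -228  -588  -1110  -1794
  Δ^2: -360  -522  -684
  Δ^3: -162  -162
  Δ^4: 0
The third differences are constant (-162) and nonzero, while all higher differences vanish, so the minimal degree is 3.

3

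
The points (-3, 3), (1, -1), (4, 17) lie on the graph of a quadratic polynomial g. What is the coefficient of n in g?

1

Write g(n) = an^2 + bn + c. Substituting each data point gives a linear system:
  9a - 3b + c = 3
  a + b + c = -1
  16a + 4b + c = 17
Solving the system yields a = 1, b = 1, c = -3.
So g(n) = n² + n - 3.
The coefficient of n is 1.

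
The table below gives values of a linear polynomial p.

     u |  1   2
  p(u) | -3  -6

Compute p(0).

Write p(u) = au + b. Substituting each data point gives a linear system:
  a + b = -3
  2a + b = -6
Solving the system yields a = -3, b = 0.
So p(u) = -3u.
Then p(0) = 0.

0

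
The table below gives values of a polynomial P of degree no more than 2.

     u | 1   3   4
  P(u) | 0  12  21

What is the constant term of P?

-3

Write P(u) = au^2 + bu + c. Substituting each data point gives a linear system:
  a + b + c = 0
  9a + 3b + c = 12
  16a + 4b + c = 21
Solving the system yields a = 1, b = 2, c = -3.
So P(u) = u² + 2u - 3.
The constant term is -3.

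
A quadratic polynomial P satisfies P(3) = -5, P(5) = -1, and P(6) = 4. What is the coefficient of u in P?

Write P(u) = au^2 + bu + c. Substituting each data point gives a linear system:
  9a + 3b + c = -5
  25a + 5b + c = -1
  36a + 6b + c = 4
Solving the system yields a = 1, b = -6, c = 4.
So P(u) = u^2 - 6u + 4.
The coefficient of u is -6.

-6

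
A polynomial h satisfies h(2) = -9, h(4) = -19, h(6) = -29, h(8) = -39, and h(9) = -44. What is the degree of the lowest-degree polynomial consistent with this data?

1

Divided differences on the nodes 2, 4, 6, 8, 9:
  order 0: -9  -19  -29  -39  -44
  order 1: -5  -5  -5  -5
  order 2: 0  0  0
  order 3: 0  0
  order 4: 0
The order-1 divided differences are all -5 (nonzero) and every higher order vanishes, so the data lies on a polynomial of degree exactly 1.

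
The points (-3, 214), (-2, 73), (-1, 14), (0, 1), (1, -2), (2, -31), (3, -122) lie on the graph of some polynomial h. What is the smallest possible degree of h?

3

Forward differences of the values at u = -3, -2, -1, 0, 1, 2, 3:
  h  : 214  73  14  1  -2  -31  -122
  Δ  : -141  -59  -13  -3  -29  -91
  Δ^2: 82  46  10  -26  -62
  Δ^3: -36  -36  -36  -36
  Δ^4: 0  0  0
  Δ^5: 0  0
  Δ^6: 0
The third differences are constant (-36) and nonzero, while all higher differences vanish, so the minimal degree is 3.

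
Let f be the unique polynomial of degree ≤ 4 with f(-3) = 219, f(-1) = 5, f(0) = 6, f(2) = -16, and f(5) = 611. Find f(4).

Using the Lagrange interpolation formula with nodes -3, -1, 0, 2, 5:
  L_0(t) = (t + 1)t(t - 2)(t - 5) / 240
  L_1(t) = (t + 3)t(t - 2)(t - 5) / -36
  L_2(t) = (t + 3)(t + 1)(t - 2)(t - 5) / 30
  L_3(t) = (t + 3)(t + 1)t(t - 5) / -90
  L_4(t) = (t + 3)(t + 1)t(t - 2) / 720
Then f(t) = 219·L_0(t) + 5·L_1(t) + 6·L_2(t) - 16·L_3(t) + 611·L_4(t).
Expanding and collecting terms gives f(t) = 2t^4 - 4t^3 - 6t^2 + t + 6.
Evaluating at t = 4: f(4) = 170.

170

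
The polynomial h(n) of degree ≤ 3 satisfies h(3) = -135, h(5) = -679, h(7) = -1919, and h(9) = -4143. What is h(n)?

h(n) = -6n^3 + 3n^2 - 2n + 6

Write h(n) = an^3 + bn^2 + cn + d. Substituting each data point gives a linear system:
  27a + 9b + 3c + d = -135
  125a + 25b + 5c + d = -679
  343a + 49b + 7c + d = -1919
  729a + 81b + 9c + d = -4143
Solving the system yields a = -6, b = 3, c = -2, d = 6.
So h(n) = -6n^3 + 3n^2 - 2n + 6.
Check: h(7) = -1919. ✓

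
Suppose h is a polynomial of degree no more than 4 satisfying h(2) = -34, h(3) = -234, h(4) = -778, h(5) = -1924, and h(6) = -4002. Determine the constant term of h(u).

6

Write h(u) = au^4 + bu^3 + cu^2 + du + e. Substituting each data point gives a linear system:
  16a + 8b + 4c + 2d + e = -34
  81a + 27b + 9c + 3d + e = -234
  256a + 64b + 16c + 4d + e = -778
  625a + 125b + 25c + 5d + e = -1924
  1296a + 216b + 36c + 6d + e = -4002
Solving the system yields a = -3, b = -1, c = 2, d = 4, e = 6.
So h(u) = -3u^4 - u^3 + 2u^2 + 4u + 6.
The constant term is 6.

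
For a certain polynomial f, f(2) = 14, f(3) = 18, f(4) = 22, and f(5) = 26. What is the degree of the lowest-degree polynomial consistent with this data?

1

Forward differences of the values at n = 2, 3, 4, 5:
  f  : 14  18  22  26
  Δ  : 4  4  4
  Δ^2: 0  0
  Δ^3: 0
The first differences are constant (4) and nonzero, while all higher differences vanish, so the minimal degree is 1.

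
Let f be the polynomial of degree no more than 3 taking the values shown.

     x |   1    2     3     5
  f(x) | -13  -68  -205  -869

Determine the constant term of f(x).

Write f(x) = ax^3 + bx^2 + cx + d. Substituting each data point gives a linear system:
  a + b + c + d = -13
  8a + 4b + 2c + d = -68
  27a + 9b + 3c + d = -205
  125a + 25b + 5c + d = -869
Solving the system yields a = -6, b = -5, c = 2, d = -4.
So f(x) = -6x^3 - 5x^2 + 2x - 4.
The constant term is -4.

-4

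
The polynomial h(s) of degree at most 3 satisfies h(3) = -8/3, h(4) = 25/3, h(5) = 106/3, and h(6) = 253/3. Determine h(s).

h(s) = s^3 - 4s^2 + 2s + 1/3

Write h(s) = as^3 + bs^2 + cs + d. Substituting each data point gives a linear system:
  27a + 9b + 3c + d = -8/3
  64a + 16b + 4c + d = 25/3
  125a + 25b + 5c + d = 106/3
  216a + 36b + 6c + d = 253/3
Solving the system yields a = 1, b = -4, c = 2, d = 1/3.
So h(s) = s^3 - 4s^2 + 2s + 1/3.
Check: h(6) = 253/3. ✓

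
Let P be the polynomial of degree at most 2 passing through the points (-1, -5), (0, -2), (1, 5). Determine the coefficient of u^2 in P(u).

2

Write P(u) = au^2 + bu + c. Substituting each data point gives a linear system:
  a - b + c = -5
  c = -2
  a + b + c = 5
Solving the system yields a = 2, b = 5, c = -2.
So P(u) = 2u^2 + 5u - 2.
The leading coefficient is 2.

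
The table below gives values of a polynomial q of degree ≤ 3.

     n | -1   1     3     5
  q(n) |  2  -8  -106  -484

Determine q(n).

q(n) = -4n^3 + n^2 - n - 4

Using the Lagrange interpolation formula with nodes -1, 1, 3, 5:
  L_0(n) = (n - 1)(n - 3)(n - 5) / -48
  L_1(n) = (n + 1)(n - 3)(n - 5) / 16
  L_2(n) = (n + 1)(n - 1)(n - 5) / -16
  L_3(n) = (n + 1)(n - 1)(n - 3) / 48
Then q(n) = 2·L_0(n) - 8·L_1(n) - 106·L_2(n) - 484·L_3(n).
Expanding and collecting terms gives q(n) = -4n³ + n² - n - 4.
Check: q(3) = -106. ✓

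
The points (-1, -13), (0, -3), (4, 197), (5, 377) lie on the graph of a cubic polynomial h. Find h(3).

Write h(x) = ax^3 + bx^2 + cx + d. Substituting each data point gives a linear system:
  -a + b - c + d = -13
  d = -3
  64a + 16b + 4c + d = 197
  125a + 25b + 5c + d = 377
Solving the system yields a = 3, b = -1, c = 6, d = -3.
So h(x) = 3x^3 - x^2 + 6x - 3.
Then h(3) = 87.

87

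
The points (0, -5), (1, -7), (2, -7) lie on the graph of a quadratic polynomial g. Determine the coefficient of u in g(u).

-3

Write g(u) = au^2 + bu + c. Substituting each data point gives a linear system:
  c = -5
  a + b + c = -7
  4a + 2b + c = -7
Solving the system yields a = 1, b = -3, c = -5.
So g(u) = u^2 - 3u - 5.
The coefficient of u is -3.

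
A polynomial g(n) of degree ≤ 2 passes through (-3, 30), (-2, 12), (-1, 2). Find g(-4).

Forward differences of the values at n = -3, -2, -1:
  g  : 30  12  2
  Δ  : -18  -10
  Δ^2: 8
The second differences are constant, confirming degree 2.
Interpolating (Newton forward form) and evaluating at n = -4 gives g(-4) = 56.

56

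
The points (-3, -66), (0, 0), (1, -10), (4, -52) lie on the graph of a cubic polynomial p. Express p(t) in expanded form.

p(t) = t^3 - 6t^2 - 5t

Write p(t) = at^3 + bt^2 + ct + d. Substituting each data point gives a linear system:
  -27a + 9b - 3c + d = -66
  d = 0
  a + b + c + d = -10
  64a + 16b + 4c + d = -52
Solving the system yields a = 1, b = -6, c = -5, d = 0.
So p(t) = t^3 - 6t^2 - 5t.
Check: p(4) = -52. ✓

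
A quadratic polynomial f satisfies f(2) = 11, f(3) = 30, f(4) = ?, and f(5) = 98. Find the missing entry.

59

The 3 known points determine the degree-2 polynomial uniquely.
Write f(s) = as^2 + bs + c. Substituting each data point gives a linear system:
  4a + 2b + c = 11
  9a + 3b + c = 30
  25a + 5b + c = 98
Solving the system yields a = 5, b = -6, c = 3.
So f(s) = 5s^2 - 6s + 3.
Then f(4) = 59.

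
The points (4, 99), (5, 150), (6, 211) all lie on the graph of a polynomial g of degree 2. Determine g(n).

g(n) = 5n^2 + 6n - 5

Using the Lagrange interpolation formula with nodes 4, 5, 6:
  L_0(n) = (n - 5)(n - 6) / 2
  L_1(n) = (n - 4)(n - 6) / -1
  L_2(n) = (n - 4)(n - 5) / 2
Then g(n) = 99·L_0(n) + 150·L_1(n) + 211·L_2(n).
Expanding and collecting terms gives g(n) = 5n^2 + 6n - 5.
Check: g(4) = 99. ✓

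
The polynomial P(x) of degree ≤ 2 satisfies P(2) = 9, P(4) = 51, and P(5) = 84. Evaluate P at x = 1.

0

Write P(x) = ax^2 + bx + c. Substituting each data point gives a linear system:
  4a + 2b + c = 9
  16a + 4b + c = 51
  25a + 5b + c = 84
Solving the system yields a = 4, b = -3, c = -1.
So P(x) = 4x^2 - 3x - 1.
Then P(1) = 0.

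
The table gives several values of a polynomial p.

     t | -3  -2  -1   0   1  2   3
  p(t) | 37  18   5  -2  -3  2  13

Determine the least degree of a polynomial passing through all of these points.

2

Forward differences of the values at t = -3, -2, -1, 0, 1, 2, 3:
  p  : 37  18  5  -2  -3  2  13
  Δ  : -19  -13  -7  -1  5  11
  Δ^2: 6  6  6  6  6
  Δ^3: 0  0  0  0
  Δ^4: 0  0  0
  Δ^5: 0  0
  Δ^6: 0
The second differences are constant (6) and nonzero, while all higher differences vanish, so the minimal degree is 2.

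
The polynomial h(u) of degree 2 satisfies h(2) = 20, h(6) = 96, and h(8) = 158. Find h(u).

h(u) = 2u^2 + 3u + 6

Write h(u) = au^2 + bu + c. Substituting each data point gives a linear system:
  4a + 2b + c = 20
  36a + 6b + c = 96
  64a + 8b + c = 158
Solving the system yields a = 2, b = 3, c = 6.
So h(u) = 2u^2 + 3u + 6.
Check: h(8) = 158. ✓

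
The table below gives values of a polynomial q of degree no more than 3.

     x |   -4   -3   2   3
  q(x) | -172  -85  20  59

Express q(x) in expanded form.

q(x) = 2x^3 - x^2 + 6x - 4

Using the Lagrange interpolation formula with nodes -4, -3, 2, 3:
  L_0(x) = (x + 3)(x - 2)(x - 3) / -42
  L_1(x) = (x + 4)(x - 2)(x - 3) / 30
  L_2(x) = (x + 4)(x + 3)(x - 3) / -30
  L_3(x) = (x + 4)(x + 3)(x - 2) / 42
Then q(x) = -172·L_0(x) - 85·L_1(x) + 20·L_2(x) + 59·L_3(x).
Expanding and collecting terms gives q(x) = 2x^3 - x^2 + 6x - 4.
Check: q(-3) = -85. ✓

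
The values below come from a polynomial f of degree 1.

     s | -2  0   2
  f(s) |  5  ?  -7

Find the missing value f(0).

On equispaced nodes a degree-1 polynomial has vanishing second forward difference, so
  f(-2) - 2·f(0) + f(2) = 0.
Substituting the known values and solving for f(0):
  -2·f(0) = 2
  f(0) = -1.

-1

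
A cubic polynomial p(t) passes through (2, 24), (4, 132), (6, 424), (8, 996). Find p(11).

2589

Forward differences of the values at t = 2, 4, 6, 8:
  p  : 24  132  424  996
  Δ  : 108  292  572
  Δ^2: 184  280
  Δ^3: 96
The third differences are constant, confirming degree 3.
Interpolating (Newton forward form) and evaluating at t = 11 gives p(11) = 2589.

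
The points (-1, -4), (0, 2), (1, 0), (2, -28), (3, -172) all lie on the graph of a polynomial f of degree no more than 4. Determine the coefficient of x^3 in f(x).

Write f(x) = ax^4 + bx^3 + cx^2 + dx + e. Substituting each data point gives a linear system:
  a - b + c - d + e = -4
  e = 2
  a + b + c + d + e = 0
  16a + 8b + 4c + 2d + e = -28
  81a + 27b + 9c + 3d + e = -172
Solving the system yields a = -3, b = 3, c = -1, d = -1, e = 2.
So f(x) = -3x⁴ + 3x³ - x² - x + 2.
The coefficient of x^3 is 3.

3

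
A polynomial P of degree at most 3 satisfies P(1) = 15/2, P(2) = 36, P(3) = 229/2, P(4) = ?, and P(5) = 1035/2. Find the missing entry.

267

On equispaced nodes a degree-3 polynomial has vanishing fourth forward difference, so
  P(1) - 4·P(2) + 6·P(3) - 4·P(4) + P(5) = 0.
Substituting the known values and solving for P(4):
  -4·P(4) = -1068
  P(4) = 267.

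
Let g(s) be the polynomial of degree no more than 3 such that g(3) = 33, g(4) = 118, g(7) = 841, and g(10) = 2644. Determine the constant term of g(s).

-6

Write g(s) = as^3 + bs^2 + cs + d. Substituting each data point gives a linear system:
  27a + 9b + 3c + d = 33
  64a + 16b + 4c + d = 118
  343a + 49b + 7c + d = 841
  1000a + 100b + 10c + d = 2644
Solving the system yields a = 3, b = -3, c = -5, d = -6.
So g(s) = 3s^3 - 3s^2 - 5s - 6.
The constant term is -6.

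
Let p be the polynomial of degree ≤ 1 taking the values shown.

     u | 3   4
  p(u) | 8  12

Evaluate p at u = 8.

Write p(u) = au + b. Substituting each data point gives a linear system:
  3a + b = 8
  4a + b = 12
Solving the system yields a = 4, b = -4.
So p(u) = 4u - 4.
Then p(8) = 28.

28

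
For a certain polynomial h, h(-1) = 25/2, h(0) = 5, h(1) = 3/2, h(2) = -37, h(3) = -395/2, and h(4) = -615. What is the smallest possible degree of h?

4

Forward differences of the values at u = -1, 0, 1, 2, 3, 4:
  h  : 25/2  5  3/2  -37  -395/2  -615
  Δ  : -15/2  -7/2  -77/2  -321/2  -835/2
  Δ^2: 4  -35  -122  -257
  Δ^3: -39  -87  -135
  Δ^4: -48  -48
  Δ^5: 0
The fourth differences are constant (-48) and nonzero, while all higher differences vanish, so the minimal degree is 4.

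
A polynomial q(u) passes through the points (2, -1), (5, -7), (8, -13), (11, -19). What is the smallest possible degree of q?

Forward differences of the values at u = 2, 5, 8, 11:
  q  : -1  -7  -13  -19
  Δ  : -6  -6  -6
  Δ^2: 0  0
  Δ^3: 0
The first differences are constant (-6) and nonzero, while all higher differences vanish, so the minimal degree is 1.

1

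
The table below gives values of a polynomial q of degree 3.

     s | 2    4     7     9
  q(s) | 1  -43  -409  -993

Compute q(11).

-1961

Using the Lagrange interpolation formula with nodes 2, 4, 7, 9:
  L_0(s) = (s - 4)(s - 7)(s - 9) / -70
  L_1(s) = (s - 2)(s - 7)(s - 9) / 30
  L_2(s) = (s - 2)(s - 4)(s - 9) / -30
  L_3(s) = (s - 2)(s - 4)(s - 7) / 70
Then q(s) = 1·L_0(s) - 43·L_1(s) - 409·L_2(s) - 993·L_3(s).
Expanding and collecting terms gives q(s) = -2s^3 + 6s^2 - 2s - 3.
Evaluating at s = 11: q(11) = -1961.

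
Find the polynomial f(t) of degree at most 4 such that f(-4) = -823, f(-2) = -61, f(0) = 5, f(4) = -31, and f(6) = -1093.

Write f(t) = at^4 + bt^3 + ct^2 + dt + e. Substituting each data point gives a linear system:
  256a - 64b + 16c - 4d + e = -823
  16a - 8b + 4c - 2d + e = -61
  e = 5
  256a + 64b + 16c + 4d + e = -31
  1296a + 216b + 36c + 6d + e = -1093
Solving the system yields a = -2, b = 6, c = 5, d = 3, e = 5.
So f(t) = -2t^4 + 6t^3 + 5t^2 + 3t + 5.
Check: f(0) = 5. ✓

f(t) = -2t^4 + 6t^3 + 5t^2 + 3t + 5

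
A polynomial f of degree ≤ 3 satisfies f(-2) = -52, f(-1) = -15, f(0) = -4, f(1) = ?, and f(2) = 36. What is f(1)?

The 4 known points determine the degree-3 polynomial uniquely.
Write f(t) = at^3 + bt^2 + ct + d. Substituting each data point gives a linear system:
  -8a + 4b - 2c + d = -52
  -a + b - c + d = -15
  d = -4
  8a + 4b + 2c + d = 36
Solving the system yields a = 4, b = -1, c = 6, d = -4.
So f(t) = 4t^3 - t^2 + 6t - 4.
Then f(1) = 5.

5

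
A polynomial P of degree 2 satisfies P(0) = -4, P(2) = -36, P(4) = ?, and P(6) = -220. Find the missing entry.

-108

On equispaced nodes a degree-2 polynomial has vanishing third forward difference, so
  - P(0) + 3·P(2) - 3·P(4) + P(6) = 0.
Substituting the known values and solving for P(4):
  -3·P(4) = 324
  P(4) = -108.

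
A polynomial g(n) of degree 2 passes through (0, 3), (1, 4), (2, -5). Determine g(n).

g(n) = -5n^2 + 6n + 3

Write g(n) = an^2 + bn + c. Substituting each data point gives a linear system:
  c = 3
  a + b + c = 4
  4a + 2b + c = -5
Solving the system yields a = -5, b = 6, c = 3.
So g(n) = -5n² + 6n + 3.
Check: g(1) = 4. ✓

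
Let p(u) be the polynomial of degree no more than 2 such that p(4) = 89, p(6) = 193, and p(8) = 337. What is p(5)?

Write p(u) = au^2 + bu + c. Substituting each data point gives a linear system:
  16a + 4b + c = 89
  36a + 6b + c = 193
  64a + 8b + c = 337
Solving the system yields a = 5, b = 2, c = 1.
So p(u) = 5u^2 + 2u + 1.
Then p(5) = 136.

136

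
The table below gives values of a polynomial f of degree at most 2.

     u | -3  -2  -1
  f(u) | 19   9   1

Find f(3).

-11

Write f(u) = au^2 + bu + c. Substituting each data point gives a linear system:
  9a - 3b + c = 19
  4a - 2b + c = 9
  a - b + c = 1
Solving the system yields a = 1, b = -5, c = -5.
So f(u) = u^2 - 5u - 5.
Then f(3) = -11.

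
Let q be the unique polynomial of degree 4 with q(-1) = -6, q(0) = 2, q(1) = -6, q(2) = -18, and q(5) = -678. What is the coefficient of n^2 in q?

Write q(n) = an^4 + bn^3 + cn^2 + dn + e. Substituting each data point gives a linear system:
  a - b + c - d + e = -6
  e = 2
  a + b + c + d + e = -6
  16a + 8b + 4c + 2d + e = -18
  625a + 125b + 25c + 5d + e = -678
Solving the system yields a = -2, b = 6, c = -6, d = -6, e = 2.
So q(n) = -2n^4 + 6n^3 - 6n^2 - 6n + 2.
The coefficient of n^2 is -6.

-6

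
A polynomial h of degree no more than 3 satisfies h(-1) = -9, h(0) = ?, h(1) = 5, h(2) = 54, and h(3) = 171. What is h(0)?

-6

The 4 known points determine the degree-3 polynomial uniquely.
Write h(t) = at^3 + bt^2 + ct + d. Substituting each data point gives a linear system:
  -a + b - c + d = -9
  a + b + c + d = 5
  8a + 4b + 2c + d = 54
  27a + 9b + 3c + d = 171
Solving the system yields a = 5, b = 4, c = 2, d = -6.
So h(t) = 5t^3 + 4t^2 + 2t - 6.
Then h(0) = -6.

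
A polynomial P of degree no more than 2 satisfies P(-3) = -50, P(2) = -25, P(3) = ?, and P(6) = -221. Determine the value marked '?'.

-56

The 3 known points determine the degree-2 polynomial uniquely.
Write P(u) = au^2 + bu + c. Substituting each data point gives a linear system:
  9a - 3b + c = -50
  4a + 2b + c = -25
  36a + 6b + c = -221
Solving the system yields a = -6, b = -1, c = 1.
So P(u) = -6u^2 - u + 1.
Then P(3) = -56.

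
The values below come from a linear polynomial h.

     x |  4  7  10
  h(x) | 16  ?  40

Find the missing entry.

28

The 2 known points determine the degree-1 polynomial uniquely.
Write h(x) = ax + b. Substituting each data point gives a linear system:
  4a + b = 16
  10a + b = 40
Solving the system yields a = 4, b = 0.
So h(x) = 4x.
Then h(7) = 28.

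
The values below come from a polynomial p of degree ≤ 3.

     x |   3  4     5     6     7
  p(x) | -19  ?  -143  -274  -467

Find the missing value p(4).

-62

On equispaced nodes a degree-3 polynomial has vanishing fourth forward difference, so
  p(3) - 4·p(4) + 6·p(5) - 4·p(6) + p(7) = 0.
Substituting the known values and solving for p(4):
  -4·p(4) = 248
  p(4) = -62.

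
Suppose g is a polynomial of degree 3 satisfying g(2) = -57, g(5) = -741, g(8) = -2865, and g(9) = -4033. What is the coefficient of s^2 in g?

-5

Write g(s) = as^3 + bs^2 + cs + d. Substituting each data point gives a linear system:
  8a + 4b + 2c + d = -57
  125a + 25b + 5c + d = -741
  512a + 64b + 8c + d = -2865
  729a + 81b + 9c + d = -4033
Solving the system yields a = -5, b = -5, c = 2, d = -1.
So g(s) = -5s³ - 5s² + 2s - 1.
The coefficient of s^2 is -5.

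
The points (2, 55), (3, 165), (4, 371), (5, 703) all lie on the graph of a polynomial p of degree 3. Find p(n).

Using the Lagrange interpolation formula with nodes 2, 3, 4, 5:
  L_0(n) = (n - 3)(n - 4)(n - 5) / -6
  L_1(n) = (n - 2)(n - 4)(n - 5) / 2
  L_2(n) = (n - 2)(n - 3)(n - 5) / -2
  L_3(n) = (n - 2)(n - 3)(n - 4) / 6
Then p(n) = 55·L_0(n) + 165·L_1(n) + 371·L_2(n) + 703·L_3(n).
Expanding and collecting terms gives p(n) = 5n^3 + 3n^2 + 3.
Check: p(5) = 703. ✓

p(n) = 5n^3 + 3n^2 + 3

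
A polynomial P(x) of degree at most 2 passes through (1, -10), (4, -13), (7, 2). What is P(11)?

Write P(x) = ax^2 + bx + c. Substituting each data point gives a linear system:
  a + b + c = -10
  16a + 4b + c = -13
  49a + 7b + c = 2
Solving the system yields a = 1, b = -6, c = -5.
So P(x) = x^2 - 6x - 5.
Then P(11) = 50.

50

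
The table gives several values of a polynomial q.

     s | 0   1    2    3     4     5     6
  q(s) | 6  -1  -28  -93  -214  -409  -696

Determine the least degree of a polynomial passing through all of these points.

Forward differences of the values at s = 0, 1, 2, 3, 4, 5, 6:
  q  : 6  -1  -28  -93  -214  -409  -696
  Δ  : -7  -27  -65  -121  -195  -287
  Δ^2: -20  -38  -56  -74  -92
  Δ^3: -18  -18  -18  -18
  Δ^4: 0  0  0
  Δ^5: 0  0
  Δ^6: 0
The third differences are constant (-18) and nonzero, while all higher differences vanish, so the minimal degree is 3.

3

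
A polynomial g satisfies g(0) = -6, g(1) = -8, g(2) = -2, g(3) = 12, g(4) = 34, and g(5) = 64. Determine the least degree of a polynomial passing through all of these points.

2

Forward differences of the values at n = 0, 1, 2, 3, 4, 5:
  g  : -6  -8  -2  12  34  64
  Δ  : -2  6  14  22  30
  Δ^2: 8  8  8  8
  Δ^3: 0  0  0
  Δ^4: 0  0
  Δ^5: 0
The second differences are constant (8) and nonzero, while all higher differences vanish, so the minimal degree is 2.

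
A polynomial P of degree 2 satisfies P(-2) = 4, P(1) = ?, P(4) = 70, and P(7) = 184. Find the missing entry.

On equispaced nodes a degree-2 polynomial has vanishing third forward difference, so
  - P(-2) + 3·P(1) - 3·P(4) + P(7) = 0.
Substituting the known values and solving for P(1):
  3·P(1) = 30
  P(1) = 10.

10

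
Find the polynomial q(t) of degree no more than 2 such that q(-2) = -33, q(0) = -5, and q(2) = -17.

Using the Lagrange interpolation formula with nodes -2, 0, 2:
  L_0(t) = t(t - 2) / 8
  L_1(t) = (t + 2)(t - 2) / -4
  L_2(t) = (t + 2)t / 8
Then q(t) = -33·L_0(t) - 5·L_1(t) - 17·L_2(t).
Expanding and collecting terms gives q(t) = -5t^2 + 4t - 5.
Check: q(2) = -17. ✓

q(t) = -5t^2 + 4t - 5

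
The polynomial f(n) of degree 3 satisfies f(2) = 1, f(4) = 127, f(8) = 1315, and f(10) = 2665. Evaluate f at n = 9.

1912

Write f(n) = an^3 + bn^2 + cn + d. Substituting each data point gives a linear system:
  8a + 4b + 2c + d = 1
  64a + 16b + 4c + d = 127
  512a + 64b + 8c + d = 1315
  1000a + 100b + 10c + d = 2665
Solving the system yields a = 3, b = -3, c = -3, d = -5.
So f(n) = 3n^3 - 3n^2 - 3n - 5.
Then f(9) = 1912.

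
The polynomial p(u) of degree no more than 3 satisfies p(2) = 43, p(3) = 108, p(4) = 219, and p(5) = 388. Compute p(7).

Forward differences of the values at u = 2, 3, 4, 5:
  p  : 43  108  219  388
  Δ  : 65  111  169
  Δ^2: 46  58
  Δ^3: 12
The third differences are constant, confirming degree 3.
Interpolating (Newton forward form) and evaluating at u = 7 gives p(7) = 948.

948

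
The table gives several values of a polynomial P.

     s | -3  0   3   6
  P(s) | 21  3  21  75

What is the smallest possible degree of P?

2

Forward differences of the values at s = -3, 0, 3, 6:
  P  : 21  3  21  75
  Δ  : -18  18  54
  Δ^2: 36  36
  Δ^3: 0
The second differences are constant (36) and nonzero, while all higher differences vanish, so the minimal degree is 2.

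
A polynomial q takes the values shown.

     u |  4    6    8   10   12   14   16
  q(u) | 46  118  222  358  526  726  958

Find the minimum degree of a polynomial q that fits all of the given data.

2

Forward differences of the values at u = 4, 6, 8, 10, 12, 14, 16:
  q  : 46  118  222  358  526  726  958
  Δ  : 72  104  136  168  200  232
  Δ^2: 32  32  32  32  32
  Δ^3: 0  0  0  0
  Δ^4: 0  0  0
  Δ^5: 0  0
  Δ^6: 0
The second differences are constant (32) and nonzero, while all higher differences vanish, so the minimal degree is 2.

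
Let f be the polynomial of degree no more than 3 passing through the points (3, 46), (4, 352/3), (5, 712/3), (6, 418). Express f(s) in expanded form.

Using the Lagrange interpolation formula with nodes 3, 4, 5, 6:
  L_0(s) = (s - 4)(s - 5)(s - 6) / -6
  L_1(s) = (s - 3)(s - 5)(s - 6) / 2
  L_2(s) = (s - 3)(s - 4)(s - 6) / -2
  L_3(s) = (s - 3)(s - 4)(s - 5) / 6
Then f(s) = 46·L_0(s) + 352/3·L_1(s) + 712/3·L_2(s) + 418·L_3(s).
Expanding and collecting terms gives f(s) = 2s^3 + (1/3)s^2 - 5s + 4.
Check: f(3) = 46. ✓

f(s) = 2s^3 + (1/3)s^2 - 5s + 4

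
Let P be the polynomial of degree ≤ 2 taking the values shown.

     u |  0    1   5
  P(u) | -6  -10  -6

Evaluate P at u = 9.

30

Write P(u) = au^2 + bu + c. Substituting each data point gives a linear system:
  c = -6
  a + b + c = -10
  25a + 5b + c = -6
Solving the system yields a = 1, b = -5, c = -6.
So P(u) = u^2 - 5u - 6.
Then P(9) = 30.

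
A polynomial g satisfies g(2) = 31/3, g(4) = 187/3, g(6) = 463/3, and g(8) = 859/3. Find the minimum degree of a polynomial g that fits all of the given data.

2

Divided differences on the nodes 2, 4, 6, 8:
  order 0: 31/3  187/3  463/3  859/3
  order 1: 26  46  66
  order 2: 5  5
  order 3: 0
The order-2 divided differences are all 5 (nonzero) and every higher order vanishes, so the data lies on a polynomial of degree exactly 2.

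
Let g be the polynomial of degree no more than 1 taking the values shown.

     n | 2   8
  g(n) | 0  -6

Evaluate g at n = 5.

-3

Write g(n) = an + b. Substituting each data point gives a linear system:
  2a + b = 0
  8a + b = -6
Solving the system yields a = -1, b = 2.
So g(n) = -n + 2.
Then g(5) = -3.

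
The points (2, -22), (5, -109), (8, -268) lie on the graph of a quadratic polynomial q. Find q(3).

Using the Lagrange interpolation formula with nodes 2, 5, 8:
  L_0(u) = (u - 5)(u - 8) / 18
  L_1(u) = (u - 2)(u - 8) / -9
  L_2(u) = (u - 2)(u - 5) / 18
Then q(u) = -22·L_0(u) - 109·L_1(u) - 268·L_2(u).
Expanding and collecting terms gives q(u) = -4u^2 - u - 4.
Evaluating at u = 3: q(3) = -43.

-43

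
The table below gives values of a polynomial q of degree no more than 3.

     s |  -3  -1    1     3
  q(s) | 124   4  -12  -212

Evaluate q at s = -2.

33

Forward differences of the values at s = -3, -1, 1, 3:
  q  : 124  4  -12  -212
  Δ  : -120  -16  -200
  Δ^2: 104  -184
  Δ^3: -288
The third differences are constant, confirming degree 3.
Interpolating (Newton forward form) and evaluating at s = -2 gives q(-2) = 33.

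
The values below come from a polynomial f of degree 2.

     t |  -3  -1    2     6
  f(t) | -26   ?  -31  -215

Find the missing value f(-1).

The 3 known points determine the degree-2 polynomial uniquely.
Write f(t) = at^2 + bt + c. Substituting each data point gives a linear system:
  9a - 3b + c = -26
  4a + 2b + c = -31
  36a + 6b + c = -215
Solving the system yields a = -5, b = -6, c = 1.
So f(t) = -5t² - 6t + 1.
Then f(-1) = 2.

2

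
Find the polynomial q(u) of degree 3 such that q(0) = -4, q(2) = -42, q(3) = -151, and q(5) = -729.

Using the Lagrange interpolation formula with nodes 0, 2, 3, 5:
  L_0(u) = (u - 2)(u - 3)(u - 5) / -30
  L_1(u) = u(u - 3)(u - 5) / 6
  L_2(u) = u(u - 2)(u - 5) / -6
  L_3(u) = u(u - 2)(u - 3) / 30
Then q(u) = -4·L_0(u) - 42·L_1(u) - 151·L_2(u) - 729·L_3(u).
Expanding and collecting terms gives q(u) = -6u^3 + 5u - 4.
Check: q(2) = -42. ✓

q(u) = -6u^3 + 5u - 4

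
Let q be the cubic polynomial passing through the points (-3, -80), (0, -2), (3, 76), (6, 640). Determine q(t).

Using the Lagrange interpolation formula with nodes -3, 0, 3, 6:
  L_0(t) = t(t - 3)(t - 6) / -162
  L_1(t) = (t + 3)(t - 3)(t - 6) / 54
  L_2(t) = (t + 3)t(t - 6) / -54
  L_3(t) = (t + 3)t(t - 3) / 162
Then q(t) = -80·L_0(t) - 2·L_1(t) + 76·L_2(t) + 640·L_3(t).
Expanding and collecting terms gives q(t) = 3t^3 - t - 2.
Check: q(0) = -2. ✓

q(t) = 3t^3 - t - 2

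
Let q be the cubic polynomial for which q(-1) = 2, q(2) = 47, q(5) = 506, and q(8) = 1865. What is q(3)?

Using the Lagrange interpolation formula with nodes -1, 2, 5, 8:
  L_0(n) = (n - 2)(n - 5)(n - 8) / -162
  L_1(n) = (n + 1)(n - 5)(n - 8) / 54
  L_2(n) = (n + 1)(n - 2)(n - 8) / -54
  L_3(n) = (n + 1)(n - 2)(n - 5) / 162
Then q(n) = 2·L_0(n) + 47·L_1(n) + 506·L_2(n) + 1865·L_3(n).
Expanding and collecting terms gives q(n) = 3n^3 + 5n^2 + n + 1.
Evaluating at n = 3: q(3) = 130.

130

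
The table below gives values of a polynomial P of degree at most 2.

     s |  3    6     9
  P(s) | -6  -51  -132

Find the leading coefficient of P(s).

Write P(s) = as^2 + bs + c. Substituting each data point gives a linear system:
  9a + 3b + c = -6
  36a + 6b + c = -51
  81a + 9b + c = -132
Solving the system yields a = -2, b = 3, c = 3.
So P(s) = -2s² + 3s + 3.
The leading coefficient is -2.

-2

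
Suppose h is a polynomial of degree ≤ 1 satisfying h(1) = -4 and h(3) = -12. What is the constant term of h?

Write h(u) = au + b. Substituting each data point gives a linear system:
  a + b = -4
  3a + b = -12
Solving the system yields a = -4, b = 0.
So h(u) = -4u.
The constant term is 0.

0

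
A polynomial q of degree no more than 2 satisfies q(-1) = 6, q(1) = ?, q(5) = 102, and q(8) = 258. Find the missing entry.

6

The 3 known points determine the degree-2 polynomial uniquely.
Write q(u) = au^2 + bu + c. Substituting each data point gives a linear system:
  a - b + c = 6
  25a + 5b + c = 102
  64a + 8b + c = 258
Solving the system yields a = 4, b = 0, c = 2.
So q(u) = 4u^2 + 2.
Then q(1) = 6.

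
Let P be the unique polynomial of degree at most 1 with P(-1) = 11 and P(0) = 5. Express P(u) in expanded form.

P(u) = -6u + 5

Using the Lagrange interpolation formula with nodes -1, 0:
  L_0(u) = u / -1
  L_1(u) = (u + 1) / 1
Then P(u) = 11·L_0(u) + 5·L_1(u).
Expanding and collecting terms gives P(u) = -6u + 5.
Check: P(-1) = 11. ✓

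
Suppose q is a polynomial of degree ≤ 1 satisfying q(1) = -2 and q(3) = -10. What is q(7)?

Write q(s) = as + b. Substituting each data point gives a linear system:
  a + b = -2
  3a + b = -10
Solving the system yields a = -4, b = 2.
So q(s) = -4s + 2.
Then q(7) = -26.

-26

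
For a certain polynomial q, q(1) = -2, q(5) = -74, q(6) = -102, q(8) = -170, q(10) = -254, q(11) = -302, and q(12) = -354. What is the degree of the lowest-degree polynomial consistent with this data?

2

Divided differences on the nodes 1, 5, 6, 8, 10, 11, 12:
  order 0: -2  -74  -102  -170  -254  -302  -354
  order 1: -18  -28  -34  -42  -48  -52
  order 2: -2  -2  -2  -2  -2
  order 3: 0  0  0  0
  order 4: 0  0  0
  order 5: 0  0
  order 6: 0
The order-2 divided differences are all -2 (nonzero) and every higher order vanishes, so the data lies on a polynomial of degree exactly 2.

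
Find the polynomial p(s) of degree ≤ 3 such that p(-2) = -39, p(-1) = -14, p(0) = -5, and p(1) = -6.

p(s) = s^3 - 5s^2 + 3s - 5

Write p(s) = as^3 + bs^2 + cs + d. Substituting each data point gives a linear system:
  -8a + 4b - 2c + d = -39
  -a + b - c + d = -14
  d = -5
  a + b + c + d = -6
Solving the system yields a = 1, b = -5, c = 3, d = -5.
So p(s) = s³ - 5s² + 3s - 5.
Check: p(1) = -6. ✓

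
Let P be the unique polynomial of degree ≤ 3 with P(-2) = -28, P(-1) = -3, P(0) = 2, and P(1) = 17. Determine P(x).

Write P(x) = ax^3 + bx^2 + cx + d. Substituting each data point gives a linear system:
  -8a + 4b - 2c + d = -28
  -a + b - c + d = -3
  d = 2
  a + b + c + d = 17
Solving the system yields a = 5, b = 5, c = 5, d = 2.
So P(x) = 5x^3 + 5x^2 + 5x + 2.
Check: P(-2) = -28. ✓

P(x) = 5x^3 + 5x^2 + 5x + 2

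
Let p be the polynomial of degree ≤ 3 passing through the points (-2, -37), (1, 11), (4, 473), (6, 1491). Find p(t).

Write p(t) = at^3 + bt^2 + ct + d. Substituting each data point gives a linear system:
  -8a + 4b - 2c + d = -37
  a + b + c + d = 11
  64a + 16b + 4c + d = 473
  216a + 36b + 6c + d = 1491
Solving the system yields a = 6, b = 5, c = 3, d = -3.
So p(t) = 6t³ + 5t² + 3t - 3.
Check: p(1) = 11. ✓

p(t) = 6t^3 + 5t^2 + 3t - 3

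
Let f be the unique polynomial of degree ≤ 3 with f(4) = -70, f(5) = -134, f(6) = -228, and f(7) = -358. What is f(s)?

f(s) = -s^3 - 3s + 6

Using the Lagrange interpolation formula with nodes 4, 5, 6, 7:
  L_0(s) = (s - 5)(s - 6)(s - 7) / -6
  L_1(s) = (s - 4)(s - 6)(s - 7) / 2
  L_2(s) = (s - 4)(s - 5)(s - 7) / -2
  L_3(s) = (s - 4)(s - 5)(s - 6) / 6
Then f(s) = -70·L_0(s) - 134·L_1(s) - 228·L_2(s) - 358·L_3(s).
Expanding and collecting terms gives f(s) = -s^3 - 3s + 6.
Check: f(4) = -70. ✓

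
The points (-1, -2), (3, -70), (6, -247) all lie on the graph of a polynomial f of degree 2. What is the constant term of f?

-1

Write f(t) = at^2 + bt + c. Substituting each data point gives a linear system:
  a - b + c = -2
  9a + 3b + c = -70
  36a + 6b + c = -247
Solving the system yields a = -6, b = -5, c = -1.
So f(t) = -6t^2 - 5t - 1.
The constant term is -1.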